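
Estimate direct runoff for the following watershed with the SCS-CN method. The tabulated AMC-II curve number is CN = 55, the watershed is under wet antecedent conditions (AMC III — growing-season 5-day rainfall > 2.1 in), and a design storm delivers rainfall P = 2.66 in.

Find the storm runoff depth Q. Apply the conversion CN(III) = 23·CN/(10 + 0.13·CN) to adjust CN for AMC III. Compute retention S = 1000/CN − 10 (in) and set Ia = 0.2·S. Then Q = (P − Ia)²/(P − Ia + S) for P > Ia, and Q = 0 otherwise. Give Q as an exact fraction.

CN(III) from CN(II)=55: (23·55)/(10 + 0.13·55) = 25300/343 ≈ 73.761
Max retention: S = 1000/(25300/343) − 10 = 900/253 in (≈ 3.557 in)
Ia = 0.2·(900/253) = 180/253 in ≈ 0.711 in
Since P=2.660 > Ia=0.711: effective rainfall P−Ia = 24649/12650 in
Q = (24649/12650)²/((24649/12650) + 900/253) = (607573201/160022500)/(69649/12650) = 607573201/881059850 in ≈ 0.690 in

Q = 607573201/881059850 in ≈ 0.690 in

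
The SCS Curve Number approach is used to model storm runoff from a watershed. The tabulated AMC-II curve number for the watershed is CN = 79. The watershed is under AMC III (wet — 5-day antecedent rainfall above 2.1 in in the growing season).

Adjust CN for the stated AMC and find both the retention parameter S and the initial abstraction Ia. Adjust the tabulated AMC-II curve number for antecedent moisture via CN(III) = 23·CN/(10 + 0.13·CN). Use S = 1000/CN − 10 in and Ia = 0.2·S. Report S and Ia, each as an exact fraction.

Wet (AMC III): CN(III) = 23·79/(10 + 0.13·79) = 1817/(2027/100) = 181700/2027 ≈ 89.640
Max retention: S = 1000/(181700/2027) − 10 = 2100/1817 in (≈ 1.156 in)
Initial abstraction Ia = S/5 = (2100/1817)/5 = 420/1817 ≈ 0.231 in

S = 2100/1817 in ≈ 1.156 in; Ia = 420/1817 in ≈ 0.231 in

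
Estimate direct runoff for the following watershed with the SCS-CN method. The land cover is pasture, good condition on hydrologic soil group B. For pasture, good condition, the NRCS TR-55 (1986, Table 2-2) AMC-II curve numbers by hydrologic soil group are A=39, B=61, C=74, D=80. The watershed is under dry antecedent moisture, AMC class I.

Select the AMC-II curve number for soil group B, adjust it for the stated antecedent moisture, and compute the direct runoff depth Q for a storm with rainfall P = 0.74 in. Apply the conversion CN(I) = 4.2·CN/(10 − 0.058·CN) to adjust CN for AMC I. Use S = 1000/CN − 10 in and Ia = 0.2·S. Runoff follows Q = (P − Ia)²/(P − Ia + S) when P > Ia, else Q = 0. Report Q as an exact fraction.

NRCS table: pasture, good condition, soil group B → CN(II) = 61
Dry (AMC I): CN(I) = 4.2·61/(10 − 0.058·61) = (1281/5)/(3231/500) = 42700/1077 ≈ 39.647
Max retention: S = 1000/(42700/1077) − 10 = 6500/427 in (≈ 15.222 in)
Initial abstraction Ia = S/5 = (6500/427)/5 = 1300/427 ≈ 3.044 in
P = 0.740 ≤ Ia = 3.044 in: entire storm abstracted, Q = 0.

Q = 0 in ≈ 0.000 in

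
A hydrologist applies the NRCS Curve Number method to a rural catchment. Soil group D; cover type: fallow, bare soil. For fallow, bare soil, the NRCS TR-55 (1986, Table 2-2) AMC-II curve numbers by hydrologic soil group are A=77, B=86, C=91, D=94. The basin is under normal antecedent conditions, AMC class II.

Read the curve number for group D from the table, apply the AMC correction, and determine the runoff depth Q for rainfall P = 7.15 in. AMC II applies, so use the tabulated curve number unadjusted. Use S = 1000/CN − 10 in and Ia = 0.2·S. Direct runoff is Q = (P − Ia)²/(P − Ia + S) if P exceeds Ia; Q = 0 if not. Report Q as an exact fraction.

NRCS table: fallow, bare soil, soil group D → CN(II) = 94
CN(II) = 94; AMC II needs no correction.
S = 1000/94 − 10 = 30/47 in ≈ 0.638 in
Ia = 0.2·(30/47) = 6/47 in ≈ 0.128 in
Excess rainfall: 7.150 − 0.128 = 7.022 in; P > Ia so Q > 0
Q: (6601/940)² ÷ (7201/940) = 43573201/6768940 in (≈ 6.437 in)

Q = 43573201/6768940 in ≈ 6.437 in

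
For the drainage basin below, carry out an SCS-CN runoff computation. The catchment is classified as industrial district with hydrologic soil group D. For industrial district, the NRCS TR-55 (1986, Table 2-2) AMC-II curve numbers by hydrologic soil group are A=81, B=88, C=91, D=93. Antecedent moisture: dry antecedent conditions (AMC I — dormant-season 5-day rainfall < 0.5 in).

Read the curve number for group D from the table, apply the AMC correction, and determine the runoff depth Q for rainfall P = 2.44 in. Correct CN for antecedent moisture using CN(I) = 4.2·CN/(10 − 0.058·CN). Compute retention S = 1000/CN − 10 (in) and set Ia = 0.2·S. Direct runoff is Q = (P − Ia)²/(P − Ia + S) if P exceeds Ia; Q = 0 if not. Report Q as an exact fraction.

Q = 210801361/188457525 in ≈ 1.119 in

NRCS table: industrial district, soil group D → CN(II) = 93
CN(I) from CN(II)=93: (4.2·93)/(10 − 0.058·93) = 27900/329 ≈ 84.802
Max retention: S = 1000/(27900/329) − 10 = 500/279 in (≈ 1.792 in)
Initial abstraction Ia = S/5 = (500/279)/5 = 100/279 ≈ 0.358 in
Since P=2.440 > Ia=0.358: effective rainfall P−Ia = 14519/6975 in
Q = (14519/6975)²/((14519/6975) + 500/279) = (210801361/48650625)/(27019/6975) = 210801361/188457525 in ≈ 1.119 in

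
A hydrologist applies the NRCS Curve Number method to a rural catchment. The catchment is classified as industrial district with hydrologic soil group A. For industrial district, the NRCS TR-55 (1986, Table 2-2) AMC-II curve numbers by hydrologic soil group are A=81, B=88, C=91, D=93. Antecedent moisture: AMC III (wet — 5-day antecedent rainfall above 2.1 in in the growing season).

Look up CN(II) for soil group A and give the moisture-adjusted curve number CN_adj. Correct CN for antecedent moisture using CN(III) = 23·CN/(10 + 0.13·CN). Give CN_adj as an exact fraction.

CN_adj = 186300/2053 ≈ 90.745

NRCS table: industrial district, soil group A → CN(II) = 81
Wet (AMC III): CN(III) = 23·81/(10 + 0.13·81) = 1863/(2053/100) = 186300/2053 ≈ 90.745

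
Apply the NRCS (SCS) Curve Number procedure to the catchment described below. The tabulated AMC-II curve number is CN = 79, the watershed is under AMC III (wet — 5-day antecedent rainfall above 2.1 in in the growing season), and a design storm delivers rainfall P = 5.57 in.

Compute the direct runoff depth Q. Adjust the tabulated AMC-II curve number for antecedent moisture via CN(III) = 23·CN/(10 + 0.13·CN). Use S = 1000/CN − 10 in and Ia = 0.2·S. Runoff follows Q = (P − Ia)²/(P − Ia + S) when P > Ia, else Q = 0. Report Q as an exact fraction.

CN(III) from CN(II)=79: (23·79)/(10 + 0.13·79) = 181700/2027 ≈ 89.640
S = 1000/(181700/2027) − 10 = 2100/1817 in ≈ 1.156 in
Initial abstraction Ia = S/5 = (2100/1817)/5 = 420/1817 ≈ 0.231 in
Excess rainfall: 5.570 − 0.231 = 5.339 in; P > Ia so Q > 0
Runoff Q = (P−Ia)²/(P−Ia+S) = (5.339)²/(5.339+1.156) = 941033864761/214418537300 ≈ 4.389 in

Q = 941033864761/214418537300 in ≈ 4.389 in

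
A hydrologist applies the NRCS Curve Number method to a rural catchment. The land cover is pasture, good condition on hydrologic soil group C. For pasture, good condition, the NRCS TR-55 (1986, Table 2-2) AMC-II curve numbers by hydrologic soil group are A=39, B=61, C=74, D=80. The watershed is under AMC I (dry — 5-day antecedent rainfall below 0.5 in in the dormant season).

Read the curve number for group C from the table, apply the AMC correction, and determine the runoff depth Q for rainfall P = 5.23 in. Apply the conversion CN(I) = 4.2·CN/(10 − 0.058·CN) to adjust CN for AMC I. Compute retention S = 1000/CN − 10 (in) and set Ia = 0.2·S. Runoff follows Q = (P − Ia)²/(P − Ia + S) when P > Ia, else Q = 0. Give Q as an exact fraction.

Q = 76380929641/71979026700 in ≈ 1.061 in

NRCS table: pasture, good condition, soil group C → CN(II) = 74
CN(I) from CN(II)=74: (4.2·74)/(10 − 0.058·74) = 77700/1427 ≈ 54.450
Retention S: 1000/CN − 10 with CN=54.450 → S = 6500/777 ≈ 8.366 in
Ia = 0.2·(6500/777) = 1300/777 in ≈ 1.673 in
Excess rainfall: 5.230 − 1.673 = 3.557 in; P > Ia so Q > 0
Q = (276371/77700)²/((276371/77700) + 6500/777) = (76380929641/6037290000)/(926371/77700) = 76380929641/71979026700 in ≈ 1.061 in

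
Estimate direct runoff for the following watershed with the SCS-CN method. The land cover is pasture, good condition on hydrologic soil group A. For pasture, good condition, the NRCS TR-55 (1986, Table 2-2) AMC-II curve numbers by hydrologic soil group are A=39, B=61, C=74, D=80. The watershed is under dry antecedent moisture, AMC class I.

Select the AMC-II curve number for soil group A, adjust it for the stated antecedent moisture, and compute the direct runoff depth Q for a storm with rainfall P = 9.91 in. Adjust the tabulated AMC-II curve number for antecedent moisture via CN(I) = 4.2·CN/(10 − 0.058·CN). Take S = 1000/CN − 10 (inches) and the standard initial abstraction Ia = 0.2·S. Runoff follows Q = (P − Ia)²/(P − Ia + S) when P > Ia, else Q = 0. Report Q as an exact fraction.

NRCS table: pasture, good condition, soil group A → CN(II) = 39
Adjust CN=39 to AMC I: 4.2·39/(10 − 0.058·39) → (819/5) ÷ (3869/500) = 81900/3869 ≈ 21.168
S = 1000/(81900/3869) − 10 = 30500/819 in ≈ 37.241 in
Ia = 0.2S: 0.2·37.241 = 7.448 in (exactly 6100/819)
Since P=9.910 > Ia=7.448: effective rainfall P−Ia = 201629/81900 in
Q: (201629/81900)² ÷ (3251629/81900) = 40654253641/266308415100 in (≈ 0.153 in)

Q = 40654253641/266308415100 in ≈ 0.153 in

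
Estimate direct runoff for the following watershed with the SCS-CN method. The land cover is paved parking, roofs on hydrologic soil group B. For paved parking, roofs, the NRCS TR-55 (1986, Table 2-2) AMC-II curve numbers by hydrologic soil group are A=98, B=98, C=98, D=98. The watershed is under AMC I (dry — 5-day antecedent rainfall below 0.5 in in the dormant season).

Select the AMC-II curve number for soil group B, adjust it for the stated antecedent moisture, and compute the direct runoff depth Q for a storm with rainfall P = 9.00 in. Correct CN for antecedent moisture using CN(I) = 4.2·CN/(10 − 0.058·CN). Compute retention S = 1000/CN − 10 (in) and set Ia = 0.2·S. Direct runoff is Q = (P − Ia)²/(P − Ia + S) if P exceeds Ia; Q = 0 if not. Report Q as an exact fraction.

NRCS table: paved parking, roofs, soil group B → CN(II) = 98
Adjust CN=98 to AMC I: 4.2·98/(10 − 0.058·98) → (2058/5) ÷ (1079/250) = 102900/1079 ≈ 95.366
Max retention: S = 1000/(102900/1079) − 10 = 500/1029 in (≈ 0.486 in)
Ia = 0.2S: 0.2·0.486 = 0.097 in (exactly 100/1029)
Excess rainfall: 9.000 − 0.097 = 8.903 in; P > Ia so Q > 0
Runoff Q = (P−Ia)²/(P−Ia+S) = (8.903)²/(8.903+0.486) = 83923921/9941169 ≈ 8.442 in

Q = 83923921/9941169 in ≈ 8.442 in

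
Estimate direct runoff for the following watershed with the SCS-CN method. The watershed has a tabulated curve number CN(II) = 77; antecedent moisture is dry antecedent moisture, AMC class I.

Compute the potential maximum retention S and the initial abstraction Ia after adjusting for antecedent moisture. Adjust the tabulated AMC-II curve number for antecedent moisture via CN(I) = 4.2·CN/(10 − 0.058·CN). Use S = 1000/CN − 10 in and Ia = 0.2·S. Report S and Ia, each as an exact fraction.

S = 11500/1617 in ≈ 7.112 in; Ia = 2300/1617 in ≈ 1.422 in

Dry (AMC I): CN(I) = 4.2·77/(10 − 0.058·77) = (1617/5)/(2767/500) = 161700/2767 ≈ 58.439
S = 1000/(161700/2767) − 10 = 11500/1617 in ≈ 7.112 in
Ia = 0.2·(11500/1617) = 2300/1617 in ≈ 1.422 in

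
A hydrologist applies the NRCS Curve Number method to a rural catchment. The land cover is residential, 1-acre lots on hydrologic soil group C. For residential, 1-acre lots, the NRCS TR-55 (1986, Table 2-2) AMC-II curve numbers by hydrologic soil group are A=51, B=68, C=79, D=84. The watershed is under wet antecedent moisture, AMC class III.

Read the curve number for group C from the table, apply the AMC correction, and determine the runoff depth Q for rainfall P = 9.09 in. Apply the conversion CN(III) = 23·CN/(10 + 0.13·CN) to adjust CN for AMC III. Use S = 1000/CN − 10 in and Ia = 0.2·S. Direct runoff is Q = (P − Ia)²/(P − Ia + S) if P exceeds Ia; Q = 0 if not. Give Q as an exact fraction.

Q = 863660926803/110210316700 in ≈ 7.836 in

NRCS table: residential, 1-acre lots, soil group C → CN(II) = 79
Adjust CN=79 to AMC III: 23·79/(10 + 0.13·79) → 1817 ÷ (2027/100) = 181700/2027 ≈ 89.640
Max retention: S = 1000/(181700/2027) − 10 = 2100/1817 in (≈ 1.156 in)
Ia = 0.2S: 0.2·1.156 = 0.231 in (exactly 420/1817)
P − Ia = 9.090 − 0.231 = 1609653/181700 ≈ 8.859 in (> 0, runoff occurs)
Q = (1609653/181700)²/((1609653/181700) + 2100/1817) = (2590982780409/33014890000)/(1819653/181700) = 863660926803/110210316700 in ≈ 7.836 in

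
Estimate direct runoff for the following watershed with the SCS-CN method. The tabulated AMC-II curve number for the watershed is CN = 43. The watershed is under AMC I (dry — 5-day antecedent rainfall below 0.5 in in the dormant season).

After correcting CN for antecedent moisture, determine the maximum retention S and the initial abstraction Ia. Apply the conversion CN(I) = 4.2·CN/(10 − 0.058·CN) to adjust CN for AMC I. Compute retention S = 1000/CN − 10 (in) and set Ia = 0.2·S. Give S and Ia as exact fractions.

S = 9500/301 in ≈ 31.561 in; Ia = 1900/301 in ≈ 6.312 in

CN(I) from CN(II)=43: (4.2·43)/(10 − 0.058·43) = 30100/1251 ≈ 24.061
S = 1000/(30100/1251) − 10 = 9500/301 in ≈ 31.561 in
Ia = 0.2·(9500/301) = 1900/301 in ≈ 6.312 in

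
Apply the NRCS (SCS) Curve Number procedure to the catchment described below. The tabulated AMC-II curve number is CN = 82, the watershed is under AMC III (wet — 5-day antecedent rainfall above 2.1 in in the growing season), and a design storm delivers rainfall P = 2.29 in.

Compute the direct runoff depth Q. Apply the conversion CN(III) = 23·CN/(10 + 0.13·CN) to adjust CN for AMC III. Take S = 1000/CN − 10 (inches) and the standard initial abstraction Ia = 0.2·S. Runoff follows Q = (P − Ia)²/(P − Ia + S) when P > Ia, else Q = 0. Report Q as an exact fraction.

Q = 39183014809/27153402100 in ≈ 1.443 in

Adjust CN=82 to AMC III: 23·82/(10 + 0.13·82) → 1886 ÷ (1033/50) = 94300/1033 ≈ 91.288
Retention S: 1000/CN − 10 with CN=91.288 → S = 900/943 ≈ 0.954 in
Ia = 0.2·(900/943) = 180/943 in ≈ 0.191 in
Excess rainfall: 2.290 − 0.191 = 2.099 in; P > Ia so Q > 0
Runoff Q = (P−Ia)²/(P−Ia+S) = (2.099)²/(2.099+0.954) = 39183014809/27153402100 ≈ 1.443 in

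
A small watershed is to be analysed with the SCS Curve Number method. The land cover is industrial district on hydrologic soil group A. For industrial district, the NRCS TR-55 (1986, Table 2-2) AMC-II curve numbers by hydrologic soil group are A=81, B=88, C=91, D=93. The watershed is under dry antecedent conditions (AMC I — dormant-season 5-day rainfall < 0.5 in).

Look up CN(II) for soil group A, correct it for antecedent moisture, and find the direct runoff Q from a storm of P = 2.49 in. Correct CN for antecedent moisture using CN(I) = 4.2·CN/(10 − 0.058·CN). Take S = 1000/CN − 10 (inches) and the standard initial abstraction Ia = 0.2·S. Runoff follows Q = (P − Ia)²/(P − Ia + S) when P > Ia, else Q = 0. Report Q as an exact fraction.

Q = 54545135401/201321684900 in ≈ 0.271 in

NRCS table: industrial district, soil group A → CN(II) = 81
Adjust CN=81 to AMC I: 4.2·81/(10 − 0.058·81) → (1701/5) ÷ (2651/500) = 170100/2651 ≈ 64.164
Max retention: S = 1000/(170100/2651) − 10 = 9500/1701 in (≈ 5.585 in)
Ia = 0.2S: 0.2·5.585 = 1.117 in (exactly 1900/1701)
Excess rainfall: 2.490 − 1.117 = 1.373 in; P > Ia so Q > 0
Runoff Q = (P−Ia)²/(P−Ia+S) = (1.373)²/(1.373+5.585) = 54545135401/201321684900 ≈ 0.271 in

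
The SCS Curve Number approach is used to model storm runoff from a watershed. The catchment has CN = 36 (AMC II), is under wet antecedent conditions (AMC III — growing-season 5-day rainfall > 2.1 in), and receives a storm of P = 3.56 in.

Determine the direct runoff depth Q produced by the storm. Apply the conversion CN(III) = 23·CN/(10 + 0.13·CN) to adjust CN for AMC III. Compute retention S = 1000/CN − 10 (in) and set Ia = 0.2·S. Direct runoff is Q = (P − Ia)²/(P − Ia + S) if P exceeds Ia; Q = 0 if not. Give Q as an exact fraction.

CN(III) from CN(II)=36: (23·36)/(10 + 0.13·36) = 20700/367 ≈ 56.403
Retention S: 1000/CN − 10 with CN=56.403 → S = 1600/207 ≈ 7.729 in
Ia = 0.2S: 0.2·7.729 = 1.546 in (exactly 320/207)
Since P=3.560 > Ia=1.546: effective rainfall P−Ia = 10423/5175 in
Q: (10423/5175)² ÷ (50423/5175) = 108638929/260939025 in (≈ 0.416 in)

Q = 108638929/260939025 in ≈ 0.416 in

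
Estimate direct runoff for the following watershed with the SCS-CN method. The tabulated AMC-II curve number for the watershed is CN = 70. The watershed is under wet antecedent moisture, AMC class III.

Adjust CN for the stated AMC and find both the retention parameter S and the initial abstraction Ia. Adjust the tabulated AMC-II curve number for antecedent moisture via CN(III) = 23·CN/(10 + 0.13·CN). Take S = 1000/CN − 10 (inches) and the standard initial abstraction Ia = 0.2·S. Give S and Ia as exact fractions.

Adjust CN=70 to AMC III: 23·70/(10 + 0.13·70) → 1610 ÷ (191/10) = 16100/191 ≈ 84.293
S = 1000/(16100/191) − 10 = 300/161 in ≈ 1.863 in
Ia = 0.2·(300/161) = 60/161 in ≈ 0.373 in

S = 300/161 in ≈ 1.863 in; Ia = 60/161 in ≈ 0.373 in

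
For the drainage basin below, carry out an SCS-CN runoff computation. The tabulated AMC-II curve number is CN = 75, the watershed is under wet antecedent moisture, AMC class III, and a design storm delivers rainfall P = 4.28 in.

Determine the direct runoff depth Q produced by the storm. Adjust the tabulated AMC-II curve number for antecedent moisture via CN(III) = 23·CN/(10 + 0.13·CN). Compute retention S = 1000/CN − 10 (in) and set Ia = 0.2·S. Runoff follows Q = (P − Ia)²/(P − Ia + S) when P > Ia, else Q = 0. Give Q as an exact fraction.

Q = 47375689/16185675 in ≈ 2.927 in

CN(III) from CN(II)=75: (23·75)/(10 + 0.13·75) = 6900/79 ≈ 87.342
Retention S: 1000/CN − 10 with CN=87.342 → S = 100/69 ≈ 1.449 in
Initial abstraction Ia = S/5 = (100/69)/5 = 20/69 ≈ 0.290 in
Excess rainfall: 4.280 − 0.290 = 3.990 in; P > Ia so Q > 0
Runoff Q = (P−Ia)²/(P−Ia+S) = (3.990)²/(3.990+1.449) = 47375689/16185675 ≈ 2.927 in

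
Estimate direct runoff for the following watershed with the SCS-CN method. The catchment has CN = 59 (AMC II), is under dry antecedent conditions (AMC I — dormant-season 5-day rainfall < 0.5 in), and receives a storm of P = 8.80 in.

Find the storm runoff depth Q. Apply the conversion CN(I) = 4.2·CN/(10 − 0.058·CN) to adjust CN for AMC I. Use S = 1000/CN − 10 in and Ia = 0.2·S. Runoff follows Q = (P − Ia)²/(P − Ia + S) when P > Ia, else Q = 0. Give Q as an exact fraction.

CN(I) from CN(II)=59: (4.2·59)/(10 − 0.058·59) = 123900/3289 ≈ 37.671
Retention S: 1000/CN − 10 with CN=37.671 → S = 20500/1239 ≈ 16.546 in
Initial abstraction Ia = S/5 = (20500/1239)/5 = 4100/1239 ≈ 3.309 in
Excess rainfall: 8.800 − 3.309 = 5.491 in; P > Ia so Q > 0
Runoff Q = (P−Ia)²/(P−Ia+S) = (5.491)²/(5.491+16.546) = 289272064/211429155 ≈ 1.368 in

Q = 289272064/211429155 in ≈ 1.368 in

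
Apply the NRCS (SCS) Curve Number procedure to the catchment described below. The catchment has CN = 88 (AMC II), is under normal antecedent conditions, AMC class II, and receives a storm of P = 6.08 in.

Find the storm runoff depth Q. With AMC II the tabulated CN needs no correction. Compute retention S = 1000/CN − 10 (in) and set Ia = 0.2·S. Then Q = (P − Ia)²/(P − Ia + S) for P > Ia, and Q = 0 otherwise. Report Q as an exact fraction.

Average conditions: CN = 88 (no AMC adjustment).
Retention S: 1000/CN − 10 with CN=88.000 → S = 15/11 ≈ 1.364 in
Ia = 0.2S: 0.2·1.364 = 0.273 in (exactly 3/11)
Excess rainfall: 6.080 − 0.273 = 5.807 in; P > Ia so Q > 0
Q = (1597/275)²/((1597/275) + 15/11) = (2550409/75625)/(1972/275) = 2550409/542300 in ≈ 4.703 in

Q = 2550409/542300 in ≈ 4.703 in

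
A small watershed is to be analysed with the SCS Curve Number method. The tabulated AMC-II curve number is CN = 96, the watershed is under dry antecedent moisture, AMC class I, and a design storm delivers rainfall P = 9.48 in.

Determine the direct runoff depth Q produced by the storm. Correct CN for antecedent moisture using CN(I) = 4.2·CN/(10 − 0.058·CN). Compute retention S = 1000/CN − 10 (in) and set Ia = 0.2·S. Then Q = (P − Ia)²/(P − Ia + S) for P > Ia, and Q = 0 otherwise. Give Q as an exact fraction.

Q = 854802169/101940300 in ≈ 8.385 in

Dry (AMC I): CN(I) = 4.2·96/(10 − 0.058·96) = (2016/5)/(554/125) = 25200/277 ≈ 90.975
Max retention: S = 1000/(25200/277) − 10 = 125/126 in (≈ 0.992 in)
Ia = 0.2·(125/126) = 25/126 in ≈ 0.198 in
P − Ia = 9.480 − 0.198 = 29237/3150 ≈ 9.282 in (> 0, runoff occurs)
Q: (29237/3150)² ÷ (16181/1575) = 854802169/101940300 in (≈ 8.385 in)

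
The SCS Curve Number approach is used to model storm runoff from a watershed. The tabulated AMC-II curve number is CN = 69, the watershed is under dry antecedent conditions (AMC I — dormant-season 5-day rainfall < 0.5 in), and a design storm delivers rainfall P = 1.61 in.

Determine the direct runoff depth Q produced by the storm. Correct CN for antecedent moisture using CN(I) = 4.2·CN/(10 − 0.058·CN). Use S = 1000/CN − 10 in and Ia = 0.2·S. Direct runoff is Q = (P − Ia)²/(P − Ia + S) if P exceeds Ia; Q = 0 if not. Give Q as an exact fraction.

Adjust CN=69 to AMC I: 4.2·69/(10 − 0.058·69) → (1449/5) ÷ (2999/500) = 144900/2999 ≈ 48.316
S = 1000/(144900/2999) − 10 = 15500/1449 in ≈ 10.697 in
Initial abstraction Ia = S/5 = (15500/1449)/5 = 3100/1449 ≈ 2.139 in
P = 1.610 ≤ Ia = 2.139 in: entire storm abstracted, Q = 0.

Q = 0 in ≈ 0.000 in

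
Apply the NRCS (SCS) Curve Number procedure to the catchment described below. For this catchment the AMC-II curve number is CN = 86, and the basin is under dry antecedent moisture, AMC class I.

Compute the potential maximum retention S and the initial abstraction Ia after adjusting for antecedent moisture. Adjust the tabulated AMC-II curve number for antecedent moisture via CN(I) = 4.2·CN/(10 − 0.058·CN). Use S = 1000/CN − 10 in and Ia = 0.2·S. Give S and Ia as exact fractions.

Adjust CN=86 to AMC I: 4.2·86/(10 − 0.058·86) → (1806/5) ÷ (1253/250) = 12900/179 ≈ 72.067
Retention S: 1000/CN − 10 with CN=72.067 → S = 500/129 ≈ 3.876 in
Ia = 0.2S: 0.2·3.876 = 0.775 in (exactly 100/129)

S = 500/129 in ≈ 3.876 in; Ia = 100/129 in ≈ 0.775 in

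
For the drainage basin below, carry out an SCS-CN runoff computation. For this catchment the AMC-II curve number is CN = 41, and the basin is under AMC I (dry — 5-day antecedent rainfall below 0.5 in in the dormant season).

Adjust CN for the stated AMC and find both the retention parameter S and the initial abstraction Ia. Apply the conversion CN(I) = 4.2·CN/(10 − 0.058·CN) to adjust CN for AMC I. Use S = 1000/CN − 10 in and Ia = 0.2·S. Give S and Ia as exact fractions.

S = 29500/861 in ≈ 34.262 in; Ia = 5900/861 in ≈ 6.852 in

Adjust CN=41 to AMC I: 4.2·41/(10 − 0.058·41) → (861/5) ÷ (3811/500) = 86100/3811 ≈ 22.592
S = 1000/(86100/3811) − 10 = 29500/861 in ≈ 34.262 in
Ia = 0.2·(29500/861) = 5900/861 in ≈ 6.852 in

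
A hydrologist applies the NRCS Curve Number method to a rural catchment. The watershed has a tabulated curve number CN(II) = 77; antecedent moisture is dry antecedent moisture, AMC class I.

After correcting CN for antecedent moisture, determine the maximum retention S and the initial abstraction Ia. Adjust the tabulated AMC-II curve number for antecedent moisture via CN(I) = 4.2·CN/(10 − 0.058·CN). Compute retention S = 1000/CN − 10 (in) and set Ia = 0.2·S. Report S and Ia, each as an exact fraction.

S = 11500/1617 in ≈ 7.112 in; Ia = 2300/1617 in ≈ 1.422 in

CN(I) from CN(II)=77: (4.2·77)/(10 − 0.058·77) = 161700/2767 ≈ 58.439
Retention S: 1000/CN − 10 with CN=58.439 → S = 11500/1617 ≈ 7.112 in
Ia = 0.2·(11500/1617) = 2300/1617 in ≈ 1.422 in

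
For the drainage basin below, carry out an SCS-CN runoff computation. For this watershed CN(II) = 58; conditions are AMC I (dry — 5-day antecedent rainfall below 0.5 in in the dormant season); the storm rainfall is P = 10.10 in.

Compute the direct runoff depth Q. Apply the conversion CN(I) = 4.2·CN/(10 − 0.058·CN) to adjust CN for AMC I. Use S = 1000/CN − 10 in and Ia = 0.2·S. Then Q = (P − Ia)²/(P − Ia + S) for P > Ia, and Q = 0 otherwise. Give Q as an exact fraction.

CN(I) from CN(II)=58: (4.2·58)/(10 − 0.058·58) = 2900/79 ≈ 36.709
Max retention: S = 1000/(2900/79) − 10 = 500/29 in (≈ 17.241 in)
Ia = 0.2·(500/29) = 100/29 in ≈ 3.448 in
Since P=10.100 > Ia=3.448: effective rainfall P−Ia = 1929/290 in
Q: (1929/290)² ÷ (6929/290) = 3721041/2009410 in (≈ 1.852 in)

Q = 3721041/2009410 in ≈ 1.852 in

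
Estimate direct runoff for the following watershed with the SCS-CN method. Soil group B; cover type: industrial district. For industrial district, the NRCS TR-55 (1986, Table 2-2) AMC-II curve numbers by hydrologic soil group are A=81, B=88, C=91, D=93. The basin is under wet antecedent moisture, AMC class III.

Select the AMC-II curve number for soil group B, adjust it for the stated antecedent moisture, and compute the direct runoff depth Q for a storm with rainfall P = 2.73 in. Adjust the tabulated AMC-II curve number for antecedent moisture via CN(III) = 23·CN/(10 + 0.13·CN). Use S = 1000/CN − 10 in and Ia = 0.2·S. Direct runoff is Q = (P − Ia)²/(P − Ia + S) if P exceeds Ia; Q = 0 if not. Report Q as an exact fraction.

Q = 1455037587/683681900 in ≈ 2.128 in

NRCS table: industrial district, soil group B → CN(II) = 88
Wet (AMC III): CN(III) = 23·88/(10 + 0.13·88) = 2024/(536/25) = 6325/67 ≈ 94.403
S = 1000/(6325/67) − 10 = 150/253 in ≈ 0.593 in
Ia = 0.2S: 0.2·0.593 = 0.119 in (exactly 30/253)
Excess rainfall: 2.730 − 0.119 = 2.611 in; P > Ia so Q > 0
Q: (66069/25300)² ÷ (81069/25300) = 1455037587/683681900 in (≈ 2.128 in)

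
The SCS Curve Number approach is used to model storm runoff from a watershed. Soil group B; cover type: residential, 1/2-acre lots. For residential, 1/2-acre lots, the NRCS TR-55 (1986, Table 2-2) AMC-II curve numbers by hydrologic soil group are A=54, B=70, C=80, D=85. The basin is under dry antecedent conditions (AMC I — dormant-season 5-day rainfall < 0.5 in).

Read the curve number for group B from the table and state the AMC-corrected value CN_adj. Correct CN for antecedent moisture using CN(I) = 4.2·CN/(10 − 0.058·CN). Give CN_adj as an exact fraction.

CN_adj = 4900/99 ≈ 49.495

NRCS table: residential, 1/2-acre lots, soil group B → CN(II) = 70
Adjust CN=70 to AMC I: 4.2·70/(10 − 0.058·70) → 294 ÷ (297/50) = 4900/99 ≈ 49.495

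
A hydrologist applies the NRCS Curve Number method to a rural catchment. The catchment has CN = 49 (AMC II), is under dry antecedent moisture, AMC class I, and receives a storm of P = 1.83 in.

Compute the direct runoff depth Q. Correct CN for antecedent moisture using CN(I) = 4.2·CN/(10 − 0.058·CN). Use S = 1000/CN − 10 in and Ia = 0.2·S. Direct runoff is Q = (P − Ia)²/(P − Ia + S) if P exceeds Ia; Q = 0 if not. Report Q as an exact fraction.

Q = 0 in ≈ 0.000 in

Adjust CN=49 to AMC I: 4.2·49/(10 − 0.058·49) → (1029/5) ÷ (3579/500) = 34300/1193 ≈ 28.751
Retention S: 1000/CN − 10 with CN=28.751 → S = 8500/343 ≈ 24.781 in
Ia = 0.2·(8500/343) = 1700/343 in ≈ 4.956 in
P = 1.830 ≤ Ia = 4.956 in: entire storm abstracted, Q = 0.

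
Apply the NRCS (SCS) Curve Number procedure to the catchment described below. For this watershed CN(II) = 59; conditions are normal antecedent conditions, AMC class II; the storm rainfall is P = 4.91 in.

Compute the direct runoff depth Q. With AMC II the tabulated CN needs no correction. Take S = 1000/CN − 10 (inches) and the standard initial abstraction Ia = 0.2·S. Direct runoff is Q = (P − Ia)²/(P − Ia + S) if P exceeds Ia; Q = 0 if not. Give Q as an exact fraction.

Q = 431351361/364437100 in ≈ 1.184 in

AMC II — tabulated CN = 59 applies directly.
S = 1000/59 − 10 = 410/59 in ≈ 6.949 in
Ia = 0.2·(410/59) = 82/59 in ≈ 1.390 in
Since P=4.910 > Ia=1.390: effective rainfall P−Ia = 20769/5900 in
Runoff Q = (P−Ia)²/(P−Ia+S) = (3.520)²/(3.520+6.949) = 431351361/364437100 ≈ 1.184 in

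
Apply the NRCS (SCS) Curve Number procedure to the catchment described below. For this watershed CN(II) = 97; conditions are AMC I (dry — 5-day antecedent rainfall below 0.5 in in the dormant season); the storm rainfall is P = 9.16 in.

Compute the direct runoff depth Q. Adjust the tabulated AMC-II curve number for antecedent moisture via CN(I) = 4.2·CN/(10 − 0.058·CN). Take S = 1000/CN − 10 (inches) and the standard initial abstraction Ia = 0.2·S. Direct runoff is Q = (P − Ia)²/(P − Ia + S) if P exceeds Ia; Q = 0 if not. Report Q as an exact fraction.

CN(I) from CN(II)=97: (4.2·97)/(10 − 0.058·97) = 67900/729 ≈ 93.141
S = 1000/(67900/729) − 10 = 500/679 in ≈ 0.736 in
Ia = 0.2·(500/679) = 100/679 in ≈ 0.147 in
Since P=9.160 > Ia=0.147: effective rainfall P−Ia = 152991/16975 in
Q = (152991/16975)²/((152991/16975) + 500/679) = (23406246081/288150625)/(165491/16975) = 23406246081/2809209725 in ≈ 8.332 in

Q = 23406246081/2809209725 in ≈ 8.332 in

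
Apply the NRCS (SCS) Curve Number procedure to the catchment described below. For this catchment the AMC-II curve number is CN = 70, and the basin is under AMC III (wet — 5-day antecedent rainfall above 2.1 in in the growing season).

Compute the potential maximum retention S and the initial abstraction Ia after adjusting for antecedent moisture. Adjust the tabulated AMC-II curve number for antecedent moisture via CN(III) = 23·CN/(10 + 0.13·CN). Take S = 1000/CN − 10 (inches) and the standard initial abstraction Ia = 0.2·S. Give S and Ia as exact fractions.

CN(III) from CN(II)=70: (23·70)/(10 + 0.13·70) = 16100/191 ≈ 84.293
Max retention: S = 1000/(16100/191) − 10 = 300/161 in (≈ 1.863 in)
Ia = 0.2S: 0.2·1.863 = 0.373 in (exactly 60/161)

S = 300/161 in ≈ 1.863 in; Ia = 60/161 in ≈ 0.373 in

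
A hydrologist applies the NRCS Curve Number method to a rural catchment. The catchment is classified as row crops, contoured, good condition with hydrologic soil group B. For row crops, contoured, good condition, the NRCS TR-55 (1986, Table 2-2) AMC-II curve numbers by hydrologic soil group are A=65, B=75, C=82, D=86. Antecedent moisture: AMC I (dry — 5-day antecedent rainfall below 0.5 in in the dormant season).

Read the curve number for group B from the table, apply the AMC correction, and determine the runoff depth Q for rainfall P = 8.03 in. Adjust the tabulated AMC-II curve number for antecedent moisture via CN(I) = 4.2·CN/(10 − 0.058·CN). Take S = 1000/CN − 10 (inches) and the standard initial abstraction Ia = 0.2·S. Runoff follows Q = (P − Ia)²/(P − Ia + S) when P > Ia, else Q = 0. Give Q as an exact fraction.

NRCS table: row crops, contoured, good condition, soil group B → CN(II) = 75
Dry (AMC I): CN(I) = 4.2·75/(10 − 0.058·75) = 315/(113/20) = 6300/113 ≈ 55.752
Max retention: S = 1000/(6300/113) − 10 = 500/63 in (≈ 7.937 in)
Ia = 0.2·(500/63) = 100/63 in ≈ 1.587 in
Since P=8.030 > Ia=1.587: effective rainfall P−Ia = 40589/6300 in
Runoff Q = (P−Ia)²/(P−Ia+S) = (6.443)²/(6.443+7.937) = 1647466921/570710700 ≈ 2.887 in

Q = 1647466921/570710700 in ≈ 2.887 in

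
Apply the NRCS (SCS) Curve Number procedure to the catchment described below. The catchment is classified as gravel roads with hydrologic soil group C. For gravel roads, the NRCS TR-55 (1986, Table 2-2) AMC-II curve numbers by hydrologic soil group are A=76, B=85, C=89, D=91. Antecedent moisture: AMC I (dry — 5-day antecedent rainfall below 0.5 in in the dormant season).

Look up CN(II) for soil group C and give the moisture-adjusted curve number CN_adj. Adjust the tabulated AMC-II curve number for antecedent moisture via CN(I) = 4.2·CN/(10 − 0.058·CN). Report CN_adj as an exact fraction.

NRCS table: gravel roads, soil group C → CN(II) = 89
Dry (AMC I): CN(I) = 4.2·89/(10 − 0.058·89) = (1869/5)/(2419/500) = 186900/2419 ≈ 77.263

CN_adj = 186900/2419 ≈ 77.263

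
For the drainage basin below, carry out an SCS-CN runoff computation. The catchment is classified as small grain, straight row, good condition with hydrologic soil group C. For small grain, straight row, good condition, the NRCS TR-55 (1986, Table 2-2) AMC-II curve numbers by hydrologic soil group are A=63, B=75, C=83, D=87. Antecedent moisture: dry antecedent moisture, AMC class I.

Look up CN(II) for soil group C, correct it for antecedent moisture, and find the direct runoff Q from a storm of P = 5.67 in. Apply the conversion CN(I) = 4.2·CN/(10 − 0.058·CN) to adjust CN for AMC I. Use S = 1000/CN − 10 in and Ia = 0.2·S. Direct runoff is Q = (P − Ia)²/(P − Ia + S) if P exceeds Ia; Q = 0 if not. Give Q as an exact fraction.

Q = 669583794961/290781378300 in ≈ 2.303 in

NRCS table: small grain, straight row, good condition, soil group C → CN(II) = 83
Dry (AMC I): CN(I) = 4.2·83/(10 − 0.058·83) = (1743/5)/(2593/500) = 174300/2593 ≈ 67.219
Max retention: S = 1000/(174300/2593) − 10 = 8500/1743 in (≈ 4.877 in)
Ia = 0.2S: 0.2·4.877 = 0.975 in (exactly 1700/1743)
Excess rainfall: 5.670 − 0.975 = 4.695 in; P > Ia so Q > 0
Q: (818281/174300)² ÷ (1668281/174300) = 669583794961/290781378300 in (≈ 2.303 in)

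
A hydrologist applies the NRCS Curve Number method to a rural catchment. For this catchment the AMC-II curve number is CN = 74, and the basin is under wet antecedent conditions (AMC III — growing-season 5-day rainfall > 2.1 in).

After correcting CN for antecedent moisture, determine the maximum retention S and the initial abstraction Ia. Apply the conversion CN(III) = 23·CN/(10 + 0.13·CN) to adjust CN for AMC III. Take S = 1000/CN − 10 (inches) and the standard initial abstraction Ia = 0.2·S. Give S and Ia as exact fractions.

Adjust CN=74 to AMC III: 23·74/(10 + 0.13·74) → 1702 ÷ (981/50) = 85100/981 ≈ 86.748
S = 1000/(85100/981) − 10 = 1300/851 in ≈ 1.528 in
Initial abstraction Ia = S/5 = (1300/851)/5 = 260/851 ≈ 0.306 in

S = 1300/851 in ≈ 1.528 in; Ia = 260/851 in ≈ 0.306 in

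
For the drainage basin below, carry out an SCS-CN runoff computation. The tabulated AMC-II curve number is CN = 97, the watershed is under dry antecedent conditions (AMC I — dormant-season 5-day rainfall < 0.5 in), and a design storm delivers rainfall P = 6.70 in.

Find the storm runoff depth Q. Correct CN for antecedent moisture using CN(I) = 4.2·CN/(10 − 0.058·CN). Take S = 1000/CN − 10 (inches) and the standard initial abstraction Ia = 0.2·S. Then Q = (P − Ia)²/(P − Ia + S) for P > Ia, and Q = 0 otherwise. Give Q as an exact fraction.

Adjust CN=97 to AMC I: 4.2·97/(10 − 0.058·97) → (2037/5) ÷ (2187/500) = 67900/729 ≈ 93.141
Retention S: 1000/CN − 10 with CN=93.141 → S = 500/679 ≈ 0.736 in
Ia = 0.2S: 0.2·0.736 = 0.147 in (exactly 100/679)
Excess rainfall: 6.700 − 0.147 = 6.553 in; P > Ia so Q > 0
Runoff Q = (P−Ia)²/(P−Ia+S) = (6.553)²/(6.553+0.736) = 1979627049/336057470 ≈ 5.891 in

Q = 1979627049/336057470 in ≈ 5.891 in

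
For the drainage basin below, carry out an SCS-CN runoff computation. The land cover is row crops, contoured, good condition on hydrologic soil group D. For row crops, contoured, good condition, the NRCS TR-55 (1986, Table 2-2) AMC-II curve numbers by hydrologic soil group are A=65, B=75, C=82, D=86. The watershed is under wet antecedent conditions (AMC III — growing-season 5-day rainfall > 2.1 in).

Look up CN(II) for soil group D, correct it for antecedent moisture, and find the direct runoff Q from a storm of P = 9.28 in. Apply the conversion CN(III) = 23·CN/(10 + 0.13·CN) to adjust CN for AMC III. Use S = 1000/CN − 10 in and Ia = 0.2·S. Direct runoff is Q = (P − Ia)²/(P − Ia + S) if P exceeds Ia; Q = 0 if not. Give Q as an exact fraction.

NRCS table: row crops, contoured, good condition, soil group D → CN(II) = 86
Wet (AMC III): CN(III) = 23·86/(10 + 0.13·86) = 1978/(1059/50) = 98900/1059 ≈ 93.390
Max retention: S = 1000/(98900/1059) − 10 = 700/989 in (≈ 0.708 in)
Ia = 0.2S: 0.2·0.708 = 0.142 in (exactly 140/989)
P − Ia = 9.280 − 0.142 = 225948/24725 ≈ 9.138 in (> 0, runoff occurs)
Runoff Q = (P−Ia)²/(P−Ia+S) = (9.138)²/(9.138+0.708) = 6381562338/752406475 ≈ 8.482 in

Q = 6381562338/752406475 in ≈ 8.482 in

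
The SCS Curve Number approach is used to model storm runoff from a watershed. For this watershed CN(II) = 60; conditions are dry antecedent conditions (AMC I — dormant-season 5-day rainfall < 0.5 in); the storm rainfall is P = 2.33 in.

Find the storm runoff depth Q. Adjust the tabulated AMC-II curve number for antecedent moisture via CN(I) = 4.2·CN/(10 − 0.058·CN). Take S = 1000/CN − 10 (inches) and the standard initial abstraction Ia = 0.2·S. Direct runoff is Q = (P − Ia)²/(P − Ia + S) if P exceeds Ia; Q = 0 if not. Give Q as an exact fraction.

Dry (AMC I): CN(I) = 4.2·60/(10 − 0.058·60) = 252/(163/25) = 6300/163 ≈ 38.650
Retention S: 1000/CN − 10 with CN=38.650 → S = 1000/63 ≈ 15.873 in
Ia = 0.2·(1000/63) = 200/63 in ≈ 3.175 in
P = 2.330 ≤ Ia = 3.175 in: entire storm abstracted, Q = 0.

Q = 0 in ≈ 0.000 in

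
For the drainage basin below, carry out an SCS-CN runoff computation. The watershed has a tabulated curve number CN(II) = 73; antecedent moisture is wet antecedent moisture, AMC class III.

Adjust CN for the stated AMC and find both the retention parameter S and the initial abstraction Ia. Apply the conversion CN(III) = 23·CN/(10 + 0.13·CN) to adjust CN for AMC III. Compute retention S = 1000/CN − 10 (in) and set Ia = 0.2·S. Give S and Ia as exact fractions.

Adjust CN=73 to AMC III: 23·73/(10 + 0.13·73) → 1679 ÷ (1949/100) = 167900/1949 ≈ 86.147
S = 1000/(167900/1949) − 10 = 2700/1679 in ≈ 1.608 in
Ia = 0.2S: 0.2·1.608 = 0.322 in (exactly 540/1679)

S = 2700/1679 in ≈ 1.608 in; Ia = 540/1679 in ≈ 0.322 in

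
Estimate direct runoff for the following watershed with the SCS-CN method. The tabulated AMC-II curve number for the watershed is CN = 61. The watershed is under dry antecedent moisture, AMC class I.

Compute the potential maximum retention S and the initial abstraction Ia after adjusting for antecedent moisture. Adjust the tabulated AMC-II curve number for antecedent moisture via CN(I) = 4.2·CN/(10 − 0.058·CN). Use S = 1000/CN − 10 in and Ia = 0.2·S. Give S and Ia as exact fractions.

S = 6500/427 in ≈ 15.222 in; Ia = 1300/427 in ≈ 3.044 in

Adjust CN=61 to AMC I: 4.2·61/(10 − 0.058·61) → (1281/5) ÷ (3231/500) = 42700/1077 ≈ 39.647
S = 1000/(42700/1077) − 10 = 6500/427 in ≈ 15.222 in
Initial abstraction Ia = S/5 = (6500/427)/5 = 1300/427 ≈ 3.044 in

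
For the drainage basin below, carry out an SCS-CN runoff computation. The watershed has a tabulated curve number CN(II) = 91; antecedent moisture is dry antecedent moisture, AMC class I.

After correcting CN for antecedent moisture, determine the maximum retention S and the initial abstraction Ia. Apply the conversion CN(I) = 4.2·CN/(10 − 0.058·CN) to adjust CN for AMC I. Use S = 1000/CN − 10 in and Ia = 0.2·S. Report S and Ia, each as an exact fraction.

Dry (AMC I): CN(I) = 4.2·91/(10 − 0.058·91) = (1911/5)/(2361/500) = 63700/787 ≈ 80.940
S = 1000/(63700/787) − 10 = 1500/637 in ≈ 2.355 in
Ia = 0.2·(1500/637) = 300/637 in ≈ 0.471 in

S = 1500/637 in ≈ 2.355 in; Ia = 300/637 in ≈ 0.471 in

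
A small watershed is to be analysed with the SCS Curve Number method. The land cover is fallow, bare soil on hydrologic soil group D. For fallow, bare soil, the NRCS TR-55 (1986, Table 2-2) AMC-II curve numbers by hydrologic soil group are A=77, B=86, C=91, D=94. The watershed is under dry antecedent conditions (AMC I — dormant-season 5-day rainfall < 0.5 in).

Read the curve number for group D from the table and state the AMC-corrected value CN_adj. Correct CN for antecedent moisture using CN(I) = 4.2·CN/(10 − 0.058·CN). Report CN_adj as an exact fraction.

CN_adj = 32900/379 ≈ 86.807

NRCS table: fallow, bare soil, soil group D → CN(II) = 94
Dry (AMC I): CN(I) = 4.2·94/(10 − 0.058·94) = (1974/5)/(1137/250) = 32900/379 ≈ 86.807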